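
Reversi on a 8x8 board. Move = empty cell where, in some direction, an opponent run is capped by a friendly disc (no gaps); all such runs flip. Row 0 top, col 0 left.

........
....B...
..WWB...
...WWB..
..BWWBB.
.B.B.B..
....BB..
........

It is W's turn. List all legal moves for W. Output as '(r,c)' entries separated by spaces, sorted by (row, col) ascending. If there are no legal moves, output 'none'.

(0,3): no bracket -> illegal
(0,4): flips 2 -> legal
(0,5): flips 1 -> legal
(1,3): no bracket -> illegal
(1,5): flips 1 -> legal
(2,5): flips 1 -> legal
(2,6): flips 1 -> legal
(3,1): no bracket -> illegal
(3,2): no bracket -> illegal
(3,6): flips 1 -> legal
(3,7): no bracket -> illegal
(4,0): no bracket -> illegal
(4,1): flips 1 -> legal
(4,7): flips 2 -> legal
(5,0): no bracket -> illegal
(5,2): no bracket -> illegal
(5,4): no bracket -> illegal
(5,6): flips 1 -> legal
(5,7): no bracket -> illegal
(6,0): flips 2 -> legal
(6,1): no bracket -> illegal
(6,2): flips 1 -> legal
(6,3): flips 1 -> legal
(6,6): flips 1 -> legal
(7,3): no bracket -> illegal
(7,4): no bracket -> illegal
(7,5): no bracket -> illegal
(7,6): no bracket -> illegal

Answer: (0,4) (0,5) (1,5) (2,5) (2,6) (3,6) (4,1) (4,7) (5,6) (6,0) (6,2) (6,3) (6,6)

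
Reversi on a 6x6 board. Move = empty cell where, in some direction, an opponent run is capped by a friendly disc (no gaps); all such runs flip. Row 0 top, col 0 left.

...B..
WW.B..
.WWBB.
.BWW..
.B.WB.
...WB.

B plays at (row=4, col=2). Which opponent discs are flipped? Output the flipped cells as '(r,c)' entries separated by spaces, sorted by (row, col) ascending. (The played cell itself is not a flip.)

Dir NW: first cell 'B' (not opp) -> no flip
Dir N: opp run (3,2) (2,2), next='.' -> no flip
Dir NE: opp run (3,3) capped by B -> flip
Dir W: first cell 'B' (not opp) -> no flip
Dir E: opp run (4,3) capped by B -> flip
Dir SW: first cell '.' (not opp) -> no flip
Dir S: first cell '.' (not opp) -> no flip
Dir SE: opp run (5,3), next=edge -> no flip

Answer: (3,3) (4,3)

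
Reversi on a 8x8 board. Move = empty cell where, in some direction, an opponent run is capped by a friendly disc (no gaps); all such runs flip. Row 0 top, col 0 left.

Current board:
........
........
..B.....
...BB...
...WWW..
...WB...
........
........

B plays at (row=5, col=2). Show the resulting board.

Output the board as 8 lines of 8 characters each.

Place B at (5,2); scan 8 dirs for brackets.
Dir NW: first cell '.' (not opp) -> no flip
Dir N: first cell '.' (not opp) -> no flip
Dir NE: opp run (4,3) capped by B -> flip
Dir W: first cell '.' (not opp) -> no flip
Dir E: opp run (5,3) capped by B -> flip
Dir SW: first cell '.' (not opp) -> no flip
Dir S: first cell '.' (not opp) -> no flip
Dir SE: first cell '.' (not opp) -> no flip
All flips: (4,3) (5,3)

Answer: ........
........
..B.....
...BB...
...BWW..
..BBB...
........
........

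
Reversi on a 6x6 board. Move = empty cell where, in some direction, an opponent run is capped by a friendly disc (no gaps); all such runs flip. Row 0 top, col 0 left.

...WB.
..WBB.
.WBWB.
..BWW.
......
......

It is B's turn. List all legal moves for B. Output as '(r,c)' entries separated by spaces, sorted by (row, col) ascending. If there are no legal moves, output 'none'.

(0,1): no bracket -> illegal
(0,2): flips 2 -> legal
(1,0): flips 1 -> legal
(1,1): flips 1 -> legal
(2,0): flips 1 -> legal
(2,5): no bracket -> illegal
(3,0): no bracket -> illegal
(3,1): no bracket -> illegal
(3,5): flips 2 -> legal
(4,2): flips 1 -> legal
(4,3): flips 2 -> legal
(4,4): flips 2 -> legal
(4,5): no bracket -> illegal

Answer: (0,2) (1,0) (1,1) (2,0) (3,5) (4,2) (4,3) (4,4)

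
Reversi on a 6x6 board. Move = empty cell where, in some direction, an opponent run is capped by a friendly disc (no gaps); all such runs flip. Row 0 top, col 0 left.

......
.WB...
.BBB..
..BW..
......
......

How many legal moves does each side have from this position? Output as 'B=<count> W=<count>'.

Answer: B=6 W=2

Derivation:
-- B to move --
(0,0): flips 1 -> legal
(0,1): flips 1 -> legal
(0,2): no bracket -> illegal
(1,0): flips 1 -> legal
(2,0): no bracket -> illegal
(2,4): no bracket -> illegal
(3,4): flips 1 -> legal
(4,2): no bracket -> illegal
(4,3): flips 1 -> legal
(4,4): flips 1 -> legal
B mobility = 6
-- W to move --
(0,1): no bracket -> illegal
(0,2): no bracket -> illegal
(0,3): no bracket -> illegal
(1,0): no bracket -> illegal
(1,3): flips 2 -> legal
(1,4): no bracket -> illegal
(2,0): no bracket -> illegal
(2,4): no bracket -> illegal
(3,0): no bracket -> illegal
(3,1): flips 2 -> legal
(3,4): no bracket -> illegal
(4,1): no bracket -> illegal
(4,2): no bracket -> illegal
(4,3): no bracket -> illegal
W mobility = 2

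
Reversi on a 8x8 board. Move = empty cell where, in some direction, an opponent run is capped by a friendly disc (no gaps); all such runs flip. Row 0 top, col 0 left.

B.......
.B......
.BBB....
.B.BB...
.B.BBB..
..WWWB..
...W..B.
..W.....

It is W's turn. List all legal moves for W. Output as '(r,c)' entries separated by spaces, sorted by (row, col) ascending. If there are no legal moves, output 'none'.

(0,1): no bracket -> illegal
(0,2): no bracket -> illegal
(1,0): no bracket -> illegal
(1,2): no bracket -> illegal
(1,3): flips 3 -> legal
(1,4): no bracket -> illegal
(2,0): no bracket -> illegal
(2,4): flips 2 -> legal
(2,5): flips 2 -> legal
(3,0): flips 1 -> legal
(3,2): flips 1 -> legal
(3,5): flips 1 -> legal
(3,6): flips 1 -> legal
(4,0): no bracket -> illegal
(4,2): no bracket -> illegal
(4,6): no bracket -> illegal
(5,0): no bracket -> illegal
(5,1): no bracket -> illegal
(5,6): flips 1 -> legal
(5,7): no bracket -> illegal
(6,4): no bracket -> illegal
(6,5): no bracket -> illegal
(6,7): no bracket -> illegal
(7,5): no bracket -> illegal
(7,6): no bracket -> illegal
(7,7): no bracket -> illegal

Answer: (1,3) (2,4) (2,5) (3,0) (3,2) (3,5) (3,6) (5,6)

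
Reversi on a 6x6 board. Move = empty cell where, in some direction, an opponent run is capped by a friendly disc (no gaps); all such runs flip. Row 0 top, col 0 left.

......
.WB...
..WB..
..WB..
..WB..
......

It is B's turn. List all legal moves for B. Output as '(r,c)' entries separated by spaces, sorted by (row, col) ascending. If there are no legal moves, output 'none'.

Answer: (0,0) (1,0) (2,1) (3,1) (4,1) (5,1) (5,2)

Derivation:
(0,0): flips 2 -> legal
(0,1): no bracket -> illegal
(0,2): no bracket -> illegal
(1,0): flips 1 -> legal
(1,3): no bracket -> illegal
(2,0): no bracket -> illegal
(2,1): flips 2 -> legal
(3,1): flips 1 -> legal
(4,1): flips 2 -> legal
(5,1): flips 1 -> legal
(5,2): flips 3 -> legal
(5,3): no bracket -> illegal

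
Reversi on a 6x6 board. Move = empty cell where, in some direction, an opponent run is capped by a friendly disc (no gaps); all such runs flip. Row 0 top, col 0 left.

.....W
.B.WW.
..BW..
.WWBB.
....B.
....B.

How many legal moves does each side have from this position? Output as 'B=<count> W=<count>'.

-- B to move --
(0,2): no bracket -> illegal
(0,3): flips 2 -> legal
(0,4): flips 1 -> legal
(1,2): flips 1 -> legal
(1,5): no bracket -> illegal
(2,0): no bracket -> illegal
(2,1): no bracket -> illegal
(2,4): flips 1 -> legal
(2,5): no bracket -> illegal
(3,0): flips 2 -> legal
(4,0): flips 1 -> legal
(4,1): no bracket -> illegal
(4,2): flips 1 -> legal
(4,3): no bracket -> illegal
B mobility = 7
-- W to move --
(0,0): no bracket -> illegal
(0,1): no bracket -> illegal
(0,2): no bracket -> illegal
(1,0): no bracket -> illegal
(1,2): flips 1 -> legal
(2,0): no bracket -> illegal
(2,1): flips 1 -> legal
(2,4): no bracket -> illegal
(2,5): no bracket -> illegal
(3,5): flips 2 -> legal
(4,2): no bracket -> illegal
(4,3): flips 1 -> legal
(4,5): flips 1 -> legal
(5,3): no bracket -> illegal
(5,5): no bracket -> illegal
W mobility = 5

Answer: B=7 W=5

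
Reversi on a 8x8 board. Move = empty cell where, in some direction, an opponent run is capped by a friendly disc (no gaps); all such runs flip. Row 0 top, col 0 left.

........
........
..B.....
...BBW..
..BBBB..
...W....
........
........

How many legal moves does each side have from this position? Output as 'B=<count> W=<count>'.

-- B to move --
(2,4): no bracket -> illegal
(2,5): flips 1 -> legal
(2,6): flips 1 -> legal
(3,6): flips 1 -> legal
(4,6): no bracket -> illegal
(5,2): no bracket -> illegal
(5,4): no bracket -> illegal
(6,2): flips 1 -> legal
(6,3): flips 1 -> legal
(6,4): flips 1 -> legal
B mobility = 6
-- W to move --
(1,1): no bracket -> illegal
(1,2): no bracket -> illegal
(1,3): no bracket -> illegal
(2,1): no bracket -> illegal
(2,3): flips 2 -> legal
(2,4): no bracket -> illegal
(2,5): no bracket -> illegal
(3,1): flips 1 -> legal
(3,2): flips 2 -> legal
(3,6): no bracket -> illegal
(4,1): no bracket -> illegal
(4,6): no bracket -> illegal
(5,1): no bracket -> illegal
(5,2): no bracket -> illegal
(5,4): no bracket -> illegal
(5,5): flips 1 -> legal
(5,6): no bracket -> illegal
W mobility = 4

Answer: B=6 W=4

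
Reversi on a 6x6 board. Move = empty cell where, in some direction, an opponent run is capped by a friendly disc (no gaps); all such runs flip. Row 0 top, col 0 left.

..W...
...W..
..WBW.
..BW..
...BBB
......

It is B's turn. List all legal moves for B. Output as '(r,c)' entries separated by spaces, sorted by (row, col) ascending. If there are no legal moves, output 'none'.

Answer: (0,3) (1,1) (1,2) (2,1) (2,5) (3,4)

Derivation:
(0,1): no bracket -> illegal
(0,3): flips 1 -> legal
(0,4): no bracket -> illegal
(1,1): flips 2 -> legal
(1,2): flips 1 -> legal
(1,4): no bracket -> illegal
(1,5): no bracket -> illegal
(2,1): flips 1 -> legal
(2,5): flips 1 -> legal
(3,1): no bracket -> illegal
(3,4): flips 1 -> legal
(3,5): no bracket -> illegal
(4,2): no bracket -> illegal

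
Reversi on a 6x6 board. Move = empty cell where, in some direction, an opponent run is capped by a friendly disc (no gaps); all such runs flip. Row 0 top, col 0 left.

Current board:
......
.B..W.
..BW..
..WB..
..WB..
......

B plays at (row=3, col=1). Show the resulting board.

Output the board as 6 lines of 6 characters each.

Place B at (3,1); scan 8 dirs for brackets.
Dir NW: first cell '.' (not opp) -> no flip
Dir N: first cell '.' (not opp) -> no flip
Dir NE: first cell 'B' (not opp) -> no flip
Dir W: first cell '.' (not opp) -> no flip
Dir E: opp run (3,2) capped by B -> flip
Dir SW: first cell '.' (not opp) -> no flip
Dir S: first cell '.' (not opp) -> no flip
Dir SE: opp run (4,2), next='.' -> no flip
All flips: (3,2)

Answer: ......
.B..W.
..BW..
.BBB..
..WB..
......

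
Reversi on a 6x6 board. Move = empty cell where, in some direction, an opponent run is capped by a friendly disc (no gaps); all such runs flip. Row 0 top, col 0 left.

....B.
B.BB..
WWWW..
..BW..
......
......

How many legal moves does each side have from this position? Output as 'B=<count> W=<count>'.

-- B to move --
(1,1): no bracket -> illegal
(1,4): flips 1 -> legal
(2,4): no bracket -> illegal
(3,0): flips 2 -> legal
(3,1): flips 1 -> legal
(3,4): flips 2 -> legal
(4,2): no bracket -> illegal
(4,3): flips 2 -> legal
(4,4): no bracket -> illegal
B mobility = 5
-- W to move --
(0,0): flips 1 -> legal
(0,1): flips 1 -> legal
(0,2): flips 1 -> legal
(0,3): flips 2 -> legal
(0,5): no bracket -> illegal
(1,1): no bracket -> illegal
(1,4): no bracket -> illegal
(1,5): no bracket -> illegal
(2,4): no bracket -> illegal
(3,1): flips 1 -> legal
(4,1): flips 1 -> legal
(4,2): flips 1 -> legal
(4,3): flips 1 -> legal
W mobility = 8

Answer: B=5 W=8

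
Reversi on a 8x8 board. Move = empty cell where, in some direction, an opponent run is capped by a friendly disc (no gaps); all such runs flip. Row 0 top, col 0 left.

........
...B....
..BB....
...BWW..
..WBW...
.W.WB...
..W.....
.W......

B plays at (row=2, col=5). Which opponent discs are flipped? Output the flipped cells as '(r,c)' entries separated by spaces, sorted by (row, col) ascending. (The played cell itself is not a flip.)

Answer: (3,4)

Derivation:
Dir NW: first cell '.' (not opp) -> no flip
Dir N: first cell '.' (not opp) -> no flip
Dir NE: first cell '.' (not opp) -> no flip
Dir W: first cell '.' (not opp) -> no flip
Dir E: first cell '.' (not opp) -> no flip
Dir SW: opp run (3,4) capped by B -> flip
Dir S: opp run (3,5), next='.' -> no flip
Dir SE: first cell '.' (not opp) -> no flip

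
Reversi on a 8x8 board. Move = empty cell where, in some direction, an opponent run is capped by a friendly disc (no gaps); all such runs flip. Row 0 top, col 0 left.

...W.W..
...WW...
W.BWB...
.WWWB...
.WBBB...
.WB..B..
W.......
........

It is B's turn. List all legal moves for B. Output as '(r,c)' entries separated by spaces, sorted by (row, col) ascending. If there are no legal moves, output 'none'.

Answer: (0,2) (0,4) (1,2) (2,1) (3,0) (4,0) (5,0)

Derivation:
(0,2): flips 1 -> legal
(0,4): flips 2 -> legal
(0,6): no bracket -> illegal
(1,0): no bracket -> illegal
(1,1): no bracket -> illegal
(1,2): flips 1 -> legal
(1,5): no bracket -> illegal
(1,6): no bracket -> illegal
(2,1): flips 1 -> legal
(2,5): no bracket -> illegal
(3,0): flips 4 -> legal
(4,0): flips 2 -> legal
(5,0): flips 1 -> legal
(6,1): no bracket -> illegal
(6,2): no bracket -> illegal
(7,0): no bracket -> illegal
(7,1): no bracket -> illegal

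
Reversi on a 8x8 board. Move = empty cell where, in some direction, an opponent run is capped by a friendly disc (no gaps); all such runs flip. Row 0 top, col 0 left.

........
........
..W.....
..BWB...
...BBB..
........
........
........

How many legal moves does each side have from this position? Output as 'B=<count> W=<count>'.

-- B to move --
(1,1): flips 2 -> legal
(1,2): flips 1 -> legal
(1,3): no bracket -> illegal
(2,1): no bracket -> illegal
(2,3): flips 1 -> legal
(2,4): no bracket -> illegal
(3,1): no bracket -> illegal
(4,2): no bracket -> illegal
B mobility = 3
-- W to move --
(2,1): no bracket -> illegal
(2,3): no bracket -> illegal
(2,4): no bracket -> illegal
(2,5): no bracket -> illegal
(3,1): flips 1 -> legal
(3,5): flips 1 -> legal
(3,6): no bracket -> illegal
(4,1): no bracket -> illegal
(4,2): flips 1 -> legal
(4,6): no bracket -> illegal
(5,2): no bracket -> illegal
(5,3): flips 1 -> legal
(5,4): no bracket -> illegal
(5,5): flips 1 -> legal
(5,6): no bracket -> illegal
W mobility = 5

Answer: B=3 W=5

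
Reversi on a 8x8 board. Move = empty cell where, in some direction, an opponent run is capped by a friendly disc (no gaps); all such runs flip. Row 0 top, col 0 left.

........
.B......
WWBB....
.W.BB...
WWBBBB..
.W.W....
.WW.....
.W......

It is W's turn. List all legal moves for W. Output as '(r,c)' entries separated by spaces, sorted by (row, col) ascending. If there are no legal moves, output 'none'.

Answer: (0,1) (0,2) (1,3) (2,4) (3,5) (4,6)

Derivation:
(0,0): no bracket -> illegal
(0,1): flips 1 -> legal
(0,2): flips 1 -> legal
(1,0): no bracket -> illegal
(1,2): no bracket -> illegal
(1,3): flips 4 -> legal
(1,4): no bracket -> illegal
(2,4): flips 4 -> legal
(2,5): no bracket -> illegal
(3,2): no bracket -> illegal
(3,5): flips 1 -> legal
(3,6): no bracket -> illegal
(4,6): flips 4 -> legal
(5,2): no bracket -> illegal
(5,4): no bracket -> illegal
(5,5): no bracket -> illegal
(5,6): no bracket -> illegal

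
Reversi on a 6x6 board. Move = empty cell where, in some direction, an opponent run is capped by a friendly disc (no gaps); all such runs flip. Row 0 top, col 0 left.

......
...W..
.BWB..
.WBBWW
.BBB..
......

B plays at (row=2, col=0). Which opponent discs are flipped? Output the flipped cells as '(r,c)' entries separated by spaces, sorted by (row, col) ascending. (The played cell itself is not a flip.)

Dir NW: edge -> no flip
Dir N: first cell '.' (not opp) -> no flip
Dir NE: first cell '.' (not opp) -> no flip
Dir W: edge -> no flip
Dir E: first cell 'B' (not opp) -> no flip
Dir SW: edge -> no flip
Dir S: first cell '.' (not opp) -> no flip
Dir SE: opp run (3,1) capped by B -> flip

Answer: (3,1)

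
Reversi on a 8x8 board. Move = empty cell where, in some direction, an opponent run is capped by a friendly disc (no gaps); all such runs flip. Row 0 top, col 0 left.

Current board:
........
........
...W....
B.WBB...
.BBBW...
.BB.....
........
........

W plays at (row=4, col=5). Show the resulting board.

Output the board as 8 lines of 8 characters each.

Place W at (4,5); scan 8 dirs for brackets.
Dir NW: opp run (3,4) capped by W -> flip
Dir N: first cell '.' (not opp) -> no flip
Dir NE: first cell '.' (not opp) -> no flip
Dir W: first cell 'W' (not opp) -> no flip
Dir E: first cell '.' (not opp) -> no flip
Dir SW: first cell '.' (not opp) -> no flip
Dir S: first cell '.' (not opp) -> no flip
Dir SE: first cell '.' (not opp) -> no flip
All flips: (3,4)

Answer: ........
........
...W....
B.WBW...
.BBBWW..
.BB.....
........
........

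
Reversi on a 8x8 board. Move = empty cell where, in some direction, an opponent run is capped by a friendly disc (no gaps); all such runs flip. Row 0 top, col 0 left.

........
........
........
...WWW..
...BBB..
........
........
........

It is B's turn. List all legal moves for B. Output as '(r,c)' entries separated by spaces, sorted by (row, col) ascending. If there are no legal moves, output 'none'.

(2,2): flips 1 -> legal
(2,3): flips 2 -> legal
(2,4): flips 1 -> legal
(2,5): flips 2 -> legal
(2,6): flips 1 -> legal
(3,2): no bracket -> illegal
(3,6): no bracket -> illegal
(4,2): no bracket -> illegal
(4,6): no bracket -> illegal

Answer: (2,2) (2,3) (2,4) (2,5) (2,6)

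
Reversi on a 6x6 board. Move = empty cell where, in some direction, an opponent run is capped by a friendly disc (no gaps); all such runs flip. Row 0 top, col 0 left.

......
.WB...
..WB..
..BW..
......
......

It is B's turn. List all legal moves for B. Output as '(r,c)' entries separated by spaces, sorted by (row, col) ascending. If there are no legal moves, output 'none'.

(0,0): no bracket -> illegal
(0,1): no bracket -> illegal
(0,2): no bracket -> illegal
(1,0): flips 1 -> legal
(1,3): no bracket -> illegal
(2,0): no bracket -> illegal
(2,1): flips 1 -> legal
(2,4): no bracket -> illegal
(3,1): no bracket -> illegal
(3,4): flips 1 -> legal
(4,2): no bracket -> illegal
(4,3): flips 1 -> legal
(4,4): no bracket -> illegal

Answer: (1,0) (2,1) (3,4) (4,3)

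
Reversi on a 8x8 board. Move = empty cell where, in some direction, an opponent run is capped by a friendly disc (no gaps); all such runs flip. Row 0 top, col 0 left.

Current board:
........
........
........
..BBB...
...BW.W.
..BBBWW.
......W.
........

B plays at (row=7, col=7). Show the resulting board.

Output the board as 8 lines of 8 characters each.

Answer: ........
........
........
..BBB...
...BB.W.
..BBBBW.
......B.
.......B

Derivation:
Place B at (7,7); scan 8 dirs for brackets.
Dir NW: opp run (6,6) (5,5) (4,4) capped by B -> flip
Dir N: first cell '.' (not opp) -> no flip
Dir NE: edge -> no flip
Dir W: first cell '.' (not opp) -> no flip
Dir E: edge -> no flip
Dir SW: edge -> no flip
Dir S: edge -> no flip
Dir SE: edge -> no flip
All flips: (4,4) (5,5) (6,6)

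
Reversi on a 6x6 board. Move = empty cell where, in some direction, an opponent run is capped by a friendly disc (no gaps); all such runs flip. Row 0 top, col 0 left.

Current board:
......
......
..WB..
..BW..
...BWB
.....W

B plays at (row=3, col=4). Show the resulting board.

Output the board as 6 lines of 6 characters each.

Answer: ......
......
..WB..
..BBB.
...BWB
.....W

Derivation:
Place B at (3,4); scan 8 dirs for brackets.
Dir NW: first cell 'B' (not opp) -> no flip
Dir N: first cell '.' (not opp) -> no flip
Dir NE: first cell '.' (not opp) -> no flip
Dir W: opp run (3,3) capped by B -> flip
Dir E: first cell '.' (not opp) -> no flip
Dir SW: first cell 'B' (not opp) -> no flip
Dir S: opp run (4,4), next='.' -> no flip
Dir SE: first cell 'B' (not opp) -> no flip
All flips: (3,3)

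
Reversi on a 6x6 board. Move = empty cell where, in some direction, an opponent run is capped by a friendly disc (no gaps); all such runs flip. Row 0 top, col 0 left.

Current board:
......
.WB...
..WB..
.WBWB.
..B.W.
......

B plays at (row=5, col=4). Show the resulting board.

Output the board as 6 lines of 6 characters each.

Answer: ......
.WB...
..WB..
.WBWB.
..B.B.
....B.

Derivation:
Place B at (5,4); scan 8 dirs for brackets.
Dir NW: first cell '.' (not opp) -> no flip
Dir N: opp run (4,4) capped by B -> flip
Dir NE: first cell '.' (not opp) -> no flip
Dir W: first cell '.' (not opp) -> no flip
Dir E: first cell '.' (not opp) -> no flip
Dir SW: edge -> no flip
Dir S: edge -> no flip
Dir SE: edge -> no flip
All flips: (4,4)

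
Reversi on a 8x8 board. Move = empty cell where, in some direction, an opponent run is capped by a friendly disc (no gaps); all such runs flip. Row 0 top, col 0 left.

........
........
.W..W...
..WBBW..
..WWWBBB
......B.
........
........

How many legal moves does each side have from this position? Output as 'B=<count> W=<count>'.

Answer: B=12 W=5

Derivation:
-- B to move --
(1,0): no bracket -> illegal
(1,1): no bracket -> illegal
(1,2): no bracket -> illegal
(1,3): flips 2 -> legal
(1,4): flips 1 -> legal
(1,5): flips 1 -> legal
(2,0): no bracket -> illegal
(2,2): no bracket -> illegal
(2,3): no bracket -> illegal
(2,5): flips 1 -> legal
(2,6): no bracket -> illegal
(3,0): no bracket -> illegal
(3,1): flips 1 -> legal
(3,6): flips 1 -> legal
(4,1): flips 3 -> legal
(5,1): flips 1 -> legal
(5,2): flips 1 -> legal
(5,3): flips 1 -> legal
(5,4): flips 1 -> legal
(5,5): flips 1 -> legal
B mobility = 12
-- W to move --
(2,2): flips 1 -> legal
(2,3): flips 1 -> legal
(2,5): flips 1 -> legal
(3,6): no bracket -> illegal
(3,7): no bracket -> illegal
(5,4): no bracket -> illegal
(5,5): flips 1 -> legal
(5,7): flips 1 -> legal
(6,5): no bracket -> illegal
(6,6): no bracket -> illegal
(6,7): no bracket -> illegal
W mobility = 5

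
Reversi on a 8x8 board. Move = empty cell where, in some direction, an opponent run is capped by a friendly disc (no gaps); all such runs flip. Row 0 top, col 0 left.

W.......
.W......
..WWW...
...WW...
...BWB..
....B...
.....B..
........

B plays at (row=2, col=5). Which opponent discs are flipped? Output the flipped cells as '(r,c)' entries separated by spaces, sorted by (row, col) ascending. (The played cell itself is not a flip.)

Answer: (3,4)

Derivation:
Dir NW: first cell '.' (not opp) -> no flip
Dir N: first cell '.' (not opp) -> no flip
Dir NE: first cell '.' (not opp) -> no flip
Dir W: opp run (2,4) (2,3) (2,2), next='.' -> no flip
Dir E: first cell '.' (not opp) -> no flip
Dir SW: opp run (3,4) capped by B -> flip
Dir S: first cell '.' (not opp) -> no flip
Dir SE: first cell '.' (not opp) -> no flip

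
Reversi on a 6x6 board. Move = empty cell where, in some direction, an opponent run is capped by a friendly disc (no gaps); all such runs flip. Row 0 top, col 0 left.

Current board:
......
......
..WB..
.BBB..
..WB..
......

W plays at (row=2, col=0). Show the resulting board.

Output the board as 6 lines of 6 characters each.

Answer: ......
......
W.WB..
.WBB..
..WB..
......

Derivation:
Place W at (2,0); scan 8 dirs for brackets.
Dir NW: edge -> no flip
Dir N: first cell '.' (not opp) -> no flip
Dir NE: first cell '.' (not opp) -> no flip
Dir W: edge -> no flip
Dir E: first cell '.' (not opp) -> no flip
Dir SW: edge -> no flip
Dir S: first cell '.' (not opp) -> no flip
Dir SE: opp run (3,1) capped by W -> flip
All flips: (3,1)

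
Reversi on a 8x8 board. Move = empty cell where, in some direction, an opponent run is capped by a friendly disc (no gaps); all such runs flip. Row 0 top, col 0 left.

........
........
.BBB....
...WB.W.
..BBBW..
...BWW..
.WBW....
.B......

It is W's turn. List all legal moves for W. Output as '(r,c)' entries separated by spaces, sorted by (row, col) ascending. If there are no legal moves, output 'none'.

(1,0): no bracket -> illegal
(1,1): flips 1 -> legal
(1,2): flips 2 -> legal
(1,3): flips 1 -> legal
(1,4): no bracket -> illegal
(2,0): no bracket -> illegal
(2,4): flips 2 -> legal
(2,5): no bracket -> illegal
(3,0): no bracket -> illegal
(3,1): no bracket -> illegal
(3,2): flips 1 -> legal
(3,5): flips 1 -> legal
(4,1): flips 3 -> legal
(5,1): flips 1 -> legal
(5,2): flips 1 -> legal
(6,0): no bracket -> illegal
(6,4): no bracket -> illegal
(7,0): no bracket -> illegal
(7,2): no bracket -> illegal
(7,3): no bracket -> illegal

Answer: (1,1) (1,2) (1,3) (2,4) (3,2) (3,5) (4,1) (5,1) (5,2)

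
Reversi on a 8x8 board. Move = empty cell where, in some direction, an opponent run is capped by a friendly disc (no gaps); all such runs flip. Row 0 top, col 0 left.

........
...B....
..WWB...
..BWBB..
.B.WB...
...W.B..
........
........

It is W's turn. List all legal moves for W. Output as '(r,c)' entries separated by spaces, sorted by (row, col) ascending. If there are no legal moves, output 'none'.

Answer: (0,3) (0,4) (1,5) (2,1) (2,5) (2,6) (3,1) (3,6) (4,2) (4,5) (5,0) (6,6)

Derivation:
(0,2): no bracket -> illegal
(0,3): flips 1 -> legal
(0,4): flips 1 -> legal
(1,2): no bracket -> illegal
(1,4): no bracket -> illegal
(1,5): flips 1 -> legal
(2,1): flips 1 -> legal
(2,5): flips 2 -> legal
(2,6): flips 2 -> legal
(3,0): no bracket -> illegal
(3,1): flips 1 -> legal
(3,6): flips 2 -> legal
(4,0): no bracket -> illegal
(4,2): flips 1 -> legal
(4,5): flips 2 -> legal
(4,6): no bracket -> illegal
(5,0): flips 2 -> legal
(5,1): no bracket -> illegal
(5,2): no bracket -> illegal
(5,4): no bracket -> illegal
(5,6): no bracket -> illegal
(6,4): no bracket -> illegal
(6,5): no bracket -> illegal
(6,6): flips 2 -> legal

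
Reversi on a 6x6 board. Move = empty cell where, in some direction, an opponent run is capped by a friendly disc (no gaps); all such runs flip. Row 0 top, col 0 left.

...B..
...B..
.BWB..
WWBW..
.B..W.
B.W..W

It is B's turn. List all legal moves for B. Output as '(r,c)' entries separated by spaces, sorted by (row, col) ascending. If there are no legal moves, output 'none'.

Answer: (1,2) (3,4) (4,0) (4,3)

Derivation:
(1,1): no bracket -> illegal
(1,2): flips 1 -> legal
(2,0): no bracket -> illegal
(2,4): no bracket -> illegal
(3,4): flips 1 -> legal
(3,5): no bracket -> illegal
(4,0): flips 2 -> legal
(4,2): no bracket -> illegal
(4,3): flips 1 -> legal
(4,5): no bracket -> illegal
(5,1): no bracket -> illegal
(5,3): no bracket -> illegal
(5,4): no bracket -> illegal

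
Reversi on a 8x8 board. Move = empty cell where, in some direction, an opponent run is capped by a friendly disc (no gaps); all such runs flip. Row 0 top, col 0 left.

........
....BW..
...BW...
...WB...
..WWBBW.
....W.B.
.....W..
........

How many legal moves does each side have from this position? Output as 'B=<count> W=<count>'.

-- B to move --
(0,4): no bracket -> illegal
(0,5): no bracket -> illegal
(0,6): no bracket -> illegal
(1,3): no bracket -> illegal
(1,6): flips 1 -> legal
(2,2): flips 1 -> legal
(2,5): flips 1 -> legal
(2,6): no bracket -> illegal
(3,1): no bracket -> illegal
(3,2): flips 1 -> legal
(3,5): no bracket -> illegal
(3,6): flips 1 -> legal
(3,7): no bracket -> illegal
(4,1): flips 2 -> legal
(4,7): flips 1 -> legal
(5,1): no bracket -> illegal
(5,2): flips 1 -> legal
(5,3): flips 2 -> legal
(5,5): no bracket -> illegal
(5,7): no bracket -> illegal
(6,3): flips 1 -> legal
(6,4): flips 1 -> legal
(6,6): no bracket -> illegal
(7,4): flips 1 -> legal
(7,5): no bracket -> illegal
(7,6): no bracket -> illegal
B mobility = 12
-- W to move --
(0,3): no bracket -> illegal
(0,4): flips 1 -> legal
(0,5): no bracket -> illegal
(1,2): no bracket -> illegal
(1,3): flips 2 -> legal
(2,2): flips 1 -> legal
(2,5): flips 1 -> legal
(3,2): no bracket -> illegal
(3,5): flips 1 -> legal
(3,6): flips 1 -> legal
(4,7): flips 1 -> legal
(5,3): no bracket -> illegal
(5,5): flips 1 -> legal
(5,7): no bracket -> illegal
(6,6): flips 1 -> legal
(6,7): no bracket -> illegal
W mobility = 9

Answer: B=12 W=9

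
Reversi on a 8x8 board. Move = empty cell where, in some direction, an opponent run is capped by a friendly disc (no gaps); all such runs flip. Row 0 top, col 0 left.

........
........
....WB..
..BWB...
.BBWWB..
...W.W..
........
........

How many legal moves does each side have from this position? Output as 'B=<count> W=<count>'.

-- B to move --
(1,3): no bracket -> illegal
(1,4): flips 1 -> legal
(1,5): flips 2 -> legal
(2,2): no bracket -> illegal
(2,3): flips 1 -> legal
(3,5): no bracket -> illegal
(4,6): no bracket -> illegal
(5,2): flips 1 -> legal
(5,4): flips 2 -> legal
(5,6): no bracket -> illegal
(6,2): no bracket -> illegal
(6,3): no bracket -> illegal
(6,4): flips 1 -> legal
(6,5): flips 1 -> legal
(6,6): no bracket -> illegal
B mobility = 7
-- W to move --
(1,4): no bracket -> illegal
(1,5): no bracket -> illegal
(1,6): flips 2 -> legal
(2,1): flips 1 -> legal
(2,2): no bracket -> illegal
(2,3): no bracket -> illegal
(2,6): flips 1 -> legal
(3,0): no bracket -> illegal
(3,1): flips 2 -> legal
(3,5): flips 2 -> legal
(3,6): no bracket -> illegal
(4,0): flips 2 -> legal
(4,6): flips 1 -> legal
(5,0): no bracket -> illegal
(5,1): flips 1 -> legal
(5,2): no bracket -> illegal
(5,4): no bracket -> illegal
(5,6): no bracket -> illegal
W mobility = 8

Answer: B=7 W=8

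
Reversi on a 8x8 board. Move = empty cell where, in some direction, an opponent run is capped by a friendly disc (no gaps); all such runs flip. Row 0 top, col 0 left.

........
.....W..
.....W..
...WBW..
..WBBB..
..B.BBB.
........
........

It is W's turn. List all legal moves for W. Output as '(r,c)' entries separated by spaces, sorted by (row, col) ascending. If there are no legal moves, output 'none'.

(2,3): no bracket -> illegal
(2,4): no bracket -> illegal
(3,2): no bracket -> illegal
(3,6): no bracket -> illegal
(4,1): no bracket -> illegal
(4,6): flips 3 -> legal
(4,7): no bracket -> illegal
(5,1): no bracket -> illegal
(5,3): flips 2 -> legal
(5,7): no bracket -> illegal
(6,1): flips 3 -> legal
(6,2): flips 1 -> legal
(6,3): no bracket -> illegal
(6,4): no bracket -> illegal
(6,5): flips 2 -> legal
(6,6): flips 2 -> legal
(6,7): no bracket -> illegal

Answer: (4,6) (5,3) (6,1) (6,2) (6,5) (6,6)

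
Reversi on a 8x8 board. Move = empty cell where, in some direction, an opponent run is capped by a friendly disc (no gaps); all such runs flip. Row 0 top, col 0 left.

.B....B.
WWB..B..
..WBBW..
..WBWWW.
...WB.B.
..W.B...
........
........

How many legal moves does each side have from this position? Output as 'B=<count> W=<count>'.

Answer: B=9 W=11

Derivation:
-- B to move --
(0,0): flips 2 -> legal
(0,2): no bracket -> illegal
(1,3): no bracket -> illegal
(1,4): no bracket -> illegal
(1,6): no bracket -> illegal
(2,0): no bracket -> illegal
(2,1): flips 4 -> legal
(2,6): flips 3 -> legal
(2,7): no bracket -> illegal
(3,1): flips 1 -> legal
(3,7): flips 3 -> legal
(4,1): flips 1 -> legal
(4,2): flips 3 -> legal
(4,5): flips 3 -> legal
(4,7): no bracket -> illegal
(5,1): no bracket -> illegal
(5,3): flips 1 -> legal
(6,1): no bracket -> illegal
(6,2): no bracket -> illegal
(6,3): no bracket -> illegal
B mobility = 9
-- W to move --
(0,0): no bracket -> illegal
(0,2): flips 1 -> legal
(0,3): no bracket -> illegal
(0,4): no bracket -> illegal
(0,5): flips 1 -> legal
(0,7): no bracket -> illegal
(1,3): flips 4 -> legal
(1,4): flips 2 -> legal
(1,6): no bracket -> illegal
(1,7): no bracket -> illegal
(2,1): no bracket -> illegal
(2,6): no bracket -> illegal
(3,7): no bracket -> illegal
(4,2): no bracket -> illegal
(4,5): flips 1 -> legal
(4,7): no bracket -> illegal
(5,3): flips 1 -> legal
(5,5): flips 2 -> legal
(5,6): flips 1 -> legal
(5,7): flips 1 -> legal
(6,3): no bracket -> illegal
(6,4): flips 2 -> legal
(6,5): flips 1 -> legal
W mobility = 11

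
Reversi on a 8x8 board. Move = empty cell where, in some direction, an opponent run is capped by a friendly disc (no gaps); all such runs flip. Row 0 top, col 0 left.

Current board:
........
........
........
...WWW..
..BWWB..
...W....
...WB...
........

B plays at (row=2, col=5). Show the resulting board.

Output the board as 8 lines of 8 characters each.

Place B at (2,5); scan 8 dirs for brackets.
Dir NW: first cell '.' (not opp) -> no flip
Dir N: first cell '.' (not opp) -> no flip
Dir NE: first cell '.' (not opp) -> no flip
Dir W: first cell '.' (not opp) -> no flip
Dir E: first cell '.' (not opp) -> no flip
Dir SW: opp run (3,4) (4,3), next='.' -> no flip
Dir S: opp run (3,5) capped by B -> flip
Dir SE: first cell '.' (not opp) -> no flip
All flips: (3,5)

Answer: ........
........
.....B..
...WWB..
..BWWB..
...W....
...WB...
........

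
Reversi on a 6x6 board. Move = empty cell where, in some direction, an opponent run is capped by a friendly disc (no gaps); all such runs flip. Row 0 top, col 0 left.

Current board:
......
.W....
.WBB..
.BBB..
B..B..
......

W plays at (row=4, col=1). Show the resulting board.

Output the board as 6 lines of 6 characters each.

Place W at (4,1); scan 8 dirs for brackets.
Dir NW: first cell '.' (not opp) -> no flip
Dir N: opp run (3,1) capped by W -> flip
Dir NE: opp run (3,2) (2,3), next='.' -> no flip
Dir W: opp run (4,0), next=edge -> no flip
Dir E: first cell '.' (not opp) -> no flip
Dir SW: first cell '.' (not opp) -> no flip
Dir S: first cell '.' (not opp) -> no flip
Dir SE: first cell '.' (not opp) -> no flip
All flips: (3,1)

Answer: ......
.W....
.WBB..
.WBB..
BW.B..
......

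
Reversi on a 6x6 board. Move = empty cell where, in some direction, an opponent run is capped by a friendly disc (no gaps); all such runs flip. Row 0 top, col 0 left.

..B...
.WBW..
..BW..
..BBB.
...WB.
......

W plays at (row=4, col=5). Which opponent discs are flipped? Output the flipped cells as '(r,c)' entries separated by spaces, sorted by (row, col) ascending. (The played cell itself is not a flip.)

Dir NW: opp run (3,4) capped by W -> flip
Dir N: first cell '.' (not opp) -> no flip
Dir NE: edge -> no flip
Dir W: opp run (4,4) capped by W -> flip
Dir E: edge -> no flip
Dir SW: first cell '.' (not opp) -> no flip
Dir S: first cell '.' (not opp) -> no flip
Dir SE: edge -> no flip

Answer: (3,4) (4,4)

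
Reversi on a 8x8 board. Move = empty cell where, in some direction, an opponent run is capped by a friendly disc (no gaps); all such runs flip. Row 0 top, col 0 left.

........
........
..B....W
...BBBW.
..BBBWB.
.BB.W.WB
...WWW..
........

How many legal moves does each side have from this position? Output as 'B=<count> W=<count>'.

-- B to move --
(1,6): no bracket -> illegal
(1,7): no bracket -> illegal
(2,5): no bracket -> illegal
(2,6): flips 1 -> legal
(3,7): flips 1 -> legal
(4,7): no bracket -> illegal
(5,3): no bracket -> illegal
(5,5): flips 2 -> legal
(6,2): no bracket -> illegal
(6,6): flips 1 -> legal
(6,7): flips 2 -> legal
(7,2): no bracket -> illegal
(7,3): no bracket -> illegal
(7,4): flips 3 -> legal
(7,5): no bracket -> illegal
(7,6): flips 2 -> legal
B mobility = 7
-- W to move --
(1,1): no bracket -> illegal
(1,2): no bracket -> illegal
(1,3): no bracket -> illegal
(2,1): no bracket -> illegal
(2,3): flips 1 -> legal
(2,4): flips 2 -> legal
(2,5): flips 1 -> legal
(2,6): no bracket -> illegal
(3,1): no bracket -> illegal
(3,2): flips 4 -> legal
(3,7): no bracket -> illegal
(4,0): no bracket -> illegal
(4,1): flips 4 -> legal
(4,7): flips 1 -> legal
(5,0): no bracket -> illegal
(5,3): no bracket -> illegal
(5,5): no bracket -> illegal
(6,0): no bracket -> illegal
(6,1): no bracket -> illegal
(6,2): no bracket -> illegal
(6,6): no bracket -> illegal
(6,7): no bracket -> illegal
W mobility = 6

Answer: B=7 W=6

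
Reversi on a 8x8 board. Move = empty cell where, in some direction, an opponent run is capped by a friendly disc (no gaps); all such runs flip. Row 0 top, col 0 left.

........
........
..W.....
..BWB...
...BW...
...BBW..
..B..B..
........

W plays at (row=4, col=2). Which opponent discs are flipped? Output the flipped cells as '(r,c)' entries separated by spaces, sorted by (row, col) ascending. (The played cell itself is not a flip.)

Answer: (3,2) (4,3)

Derivation:
Dir NW: first cell '.' (not opp) -> no flip
Dir N: opp run (3,2) capped by W -> flip
Dir NE: first cell 'W' (not opp) -> no flip
Dir W: first cell '.' (not opp) -> no flip
Dir E: opp run (4,3) capped by W -> flip
Dir SW: first cell '.' (not opp) -> no flip
Dir S: first cell '.' (not opp) -> no flip
Dir SE: opp run (5,3), next='.' -> no flip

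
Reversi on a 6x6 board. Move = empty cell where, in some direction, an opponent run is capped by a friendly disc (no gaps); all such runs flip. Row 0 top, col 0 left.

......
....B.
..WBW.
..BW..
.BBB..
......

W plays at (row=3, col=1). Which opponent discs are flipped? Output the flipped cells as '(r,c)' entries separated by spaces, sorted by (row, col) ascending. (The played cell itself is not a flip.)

Answer: (3,2)

Derivation:
Dir NW: first cell '.' (not opp) -> no flip
Dir N: first cell '.' (not opp) -> no flip
Dir NE: first cell 'W' (not opp) -> no flip
Dir W: first cell '.' (not opp) -> no flip
Dir E: opp run (3,2) capped by W -> flip
Dir SW: first cell '.' (not opp) -> no flip
Dir S: opp run (4,1), next='.' -> no flip
Dir SE: opp run (4,2), next='.' -> no flip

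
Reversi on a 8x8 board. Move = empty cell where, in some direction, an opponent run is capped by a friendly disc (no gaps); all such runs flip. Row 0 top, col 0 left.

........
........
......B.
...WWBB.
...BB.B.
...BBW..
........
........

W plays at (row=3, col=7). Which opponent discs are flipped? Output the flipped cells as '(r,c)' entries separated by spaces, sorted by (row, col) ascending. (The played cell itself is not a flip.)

Dir NW: opp run (2,6), next='.' -> no flip
Dir N: first cell '.' (not opp) -> no flip
Dir NE: edge -> no flip
Dir W: opp run (3,6) (3,5) capped by W -> flip
Dir E: edge -> no flip
Dir SW: opp run (4,6) capped by W -> flip
Dir S: first cell '.' (not opp) -> no flip
Dir SE: edge -> no flip

Answer: (3,5) (3,6) (4,6)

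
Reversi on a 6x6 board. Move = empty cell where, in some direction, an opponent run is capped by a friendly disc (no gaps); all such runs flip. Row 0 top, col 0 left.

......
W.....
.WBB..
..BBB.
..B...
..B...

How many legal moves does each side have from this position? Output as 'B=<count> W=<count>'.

-- B to move --
(0,0): no bracket -> illegal
(0,1): no bracket -> illegal
(1,1): no bracket -> illegal
(1,2): no bracket -> illegal
(2,0): flips 1 -> legal
(3,0): no bracket -> illegal
(3,1): no bracket -> illegal
B mobility = 1
-- W to move --
(1,1): no bracket -> illegal
(1,2): no bracket -> illegal
(1,3): no bracket -> illegal
(1,4): no bracket -> illegal
(2,4): flips 2 -> legal
(2,5): no bracket -> illegal
(3,1): no bracket -> illegal
(3,5): no bracket -> illegal
(4,1): no bracket -> illegal
(4,3): flips 1 -> legal
(4,4): no bracket -> illegal
(4,5): no bracket -> illegal
(5,1): no bracket -> illegal
(5,3): no bracket -> illegal
W mobility = 2

Answer: B=1 W=2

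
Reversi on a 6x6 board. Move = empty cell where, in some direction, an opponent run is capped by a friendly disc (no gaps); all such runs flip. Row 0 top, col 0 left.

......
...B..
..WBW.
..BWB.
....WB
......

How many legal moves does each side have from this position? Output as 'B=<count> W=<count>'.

Answer: B=8 W=6

Derivation:
-- B to move --
(1,1): no bracket -> illegal
(1,2): flips 1 -> legal
(1,4): flips 1 -> legal
(1,5): no bracket -> illegal
(2,1): flips 1 -> legal
(2,5): flips 1 -> legal
(3,1): flips 1 -> legal
(3,5): flips 1 -> legal
(4,2): no bracket -> illegal
(4,3): flips 2 -> legal
(5,3): no bracket -> illegal
(5,4): flips 1 -> legal
(5,5): no bracket -> illegal
B mobility = 8
-- W to move --
(0,2): flips 1 -> legal
(0,3): flips 2 -> legal
(0,4): flips 1 -> legal
(1,2): no bracket -> illegal
(1,4): no bracket -> illegal
(2,1): no bracket -> illegal
(2,5): no bracket -> illegal
(3,1): flips 1 -> legal
(3,5): flips 1 -> legal
(4,1): no bracket -> illegal
(4,2): flips 1 -> legal
(4,3): no bracket -> illegal
(5,4): no bracket -> illegal
(5,5): no bracket -> illegal
W mobility = 6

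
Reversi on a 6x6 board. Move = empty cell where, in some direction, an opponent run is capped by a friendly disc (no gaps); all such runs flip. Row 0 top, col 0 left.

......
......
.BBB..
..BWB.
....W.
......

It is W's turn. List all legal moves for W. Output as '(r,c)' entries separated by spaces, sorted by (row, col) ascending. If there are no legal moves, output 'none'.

Answer: (1,1) (1,3) (2,4) (3,1) (3,5)

Derivation:
(1,0): no bracket -> illegal
(1,1): flips 1 -> legal
(1,2): no bracket -> illegal
(1,3): flips 1 -> legal
(1,4): no bracket -> illegal
(2,0): no bracket -> illegal
(2,4): flips 1 -> legal
(2,5): no bracket -> illegal
(3,0): no bracket -> illegal
(3,1): flips 1 -> legal
(3,5): flips 1 -> legal
(4,1): no bracket -> illegal
(4,2): no bracket -> illegal
(4,3): no bracket -> illegal
(4,5): no bracket -> illegal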